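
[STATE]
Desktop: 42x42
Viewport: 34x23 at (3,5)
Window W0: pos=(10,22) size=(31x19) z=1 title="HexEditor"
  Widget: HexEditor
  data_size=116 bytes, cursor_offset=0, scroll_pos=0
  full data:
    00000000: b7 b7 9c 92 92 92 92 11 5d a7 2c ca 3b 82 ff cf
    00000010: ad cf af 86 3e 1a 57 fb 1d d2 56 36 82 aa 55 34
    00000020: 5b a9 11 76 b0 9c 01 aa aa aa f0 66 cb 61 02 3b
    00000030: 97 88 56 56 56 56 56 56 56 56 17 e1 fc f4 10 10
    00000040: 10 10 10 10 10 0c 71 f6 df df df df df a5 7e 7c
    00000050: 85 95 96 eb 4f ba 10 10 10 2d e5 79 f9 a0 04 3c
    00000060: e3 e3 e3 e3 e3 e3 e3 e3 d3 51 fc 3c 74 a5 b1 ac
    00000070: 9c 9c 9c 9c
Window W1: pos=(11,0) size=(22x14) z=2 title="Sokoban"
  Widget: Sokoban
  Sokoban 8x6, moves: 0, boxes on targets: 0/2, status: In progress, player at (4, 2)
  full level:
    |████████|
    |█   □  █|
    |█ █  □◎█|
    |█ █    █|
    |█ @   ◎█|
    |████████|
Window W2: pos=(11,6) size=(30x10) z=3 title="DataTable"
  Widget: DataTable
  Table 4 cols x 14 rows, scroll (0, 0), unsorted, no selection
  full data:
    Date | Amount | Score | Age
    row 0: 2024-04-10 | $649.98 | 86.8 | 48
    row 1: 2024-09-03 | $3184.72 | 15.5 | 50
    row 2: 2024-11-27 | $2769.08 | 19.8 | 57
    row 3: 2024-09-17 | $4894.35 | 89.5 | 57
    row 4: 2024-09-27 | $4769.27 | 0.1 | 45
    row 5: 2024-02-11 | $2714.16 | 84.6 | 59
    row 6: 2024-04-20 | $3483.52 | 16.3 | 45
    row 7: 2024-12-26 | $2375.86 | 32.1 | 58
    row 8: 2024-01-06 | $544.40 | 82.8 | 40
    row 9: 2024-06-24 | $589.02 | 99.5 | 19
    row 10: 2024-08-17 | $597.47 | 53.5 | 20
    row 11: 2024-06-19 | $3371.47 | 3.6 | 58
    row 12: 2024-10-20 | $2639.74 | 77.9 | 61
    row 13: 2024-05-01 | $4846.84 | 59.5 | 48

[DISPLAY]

        ┃█ █  □◎█            ┃    
        ┏━━━━━━━━━━━━━━━━━━━━━━━━━
        ┃ DataTable               
        ┠─────────────────────────
        ┃Date      │Amount  │Score
        ┃──────────┼────────┼─────
        ┃2024-04-10│$649.98 │86.8 
        ┃2024-09-03│$3184.72│15.5 
        ┃2024-11-27│$2769.08│19.8 
        ┃2024-09-17│$4894.35│89.5 
        ┗━━━━━━━━━━━━━━━━━━━━━━━━━
                                  
                                  
                                  
                                  
                                  
                                  
       ┏━━━━━━━━━━━━━━━━━━━━━━━━━━
       ┃ HexEditor                
       ┠──────────────────────────
       ┃00000000  B7 b7 9c 92 92 9
       ┃00000010  ad cf af 86 3e 1
       ┃00000020  5b a9 11 76 b0 9


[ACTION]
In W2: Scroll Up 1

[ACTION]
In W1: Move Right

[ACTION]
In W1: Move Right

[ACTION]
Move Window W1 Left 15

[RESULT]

█  □◎█            ┃               
█    █  ┏━━━━━━━━━━━━━━━━━━━━━━━━━
  @ ◎█  ┃ DataTable               
██████  ┠─────────────────────────
ves: 2  ┃Date      │Amount  │Score
        ┃──────────┼────────┼─────
        ┃2024-04-10│$649.98 │86.8 
        ┃2024-09-03│$3184.72│15.5 
━━━━━━━━┃2024-11-27│$2769.08│19.8 
        ┃2024-09-17│$4894.35│89.5 
        ┗━━━━━━━━━━━━━━━━━━━━━━━━━
                                  
                                  
                                  
                                  
                                  
                                  
       ┏━━━━━━━━━━━━━━━━━━━━━━━━━━
       ┃ HexEditor                
       ┠──────────────────────────
       ┃00000000  B7 b7 9c 92 92 9
       ┃00000010  ad cf af 86 3e 1
       ┃00000020  5b a9 11 76 b0 9


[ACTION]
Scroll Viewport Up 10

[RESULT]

━━━━━━━━━━━━━━━━━━┓               
okoban            ┃               
──────────────────┨               
██████            ┃               
  □  █            ┃               
█  □◎█            ┃               
█    █  ┏━━━━━━━━━━━━━━━━━━━━━━━━━
  @ ◎█  ┃ DataTable               
██████  ┠─────────────────────────
ves: 2  ┃Date      │Amount  │Score
        ┃──────────┼────────┼─────
        ┃2024-04-10│$649.98 │86.8 
        ┃2024-09-03│$3184.72│15.5 
━━━━━━━━┃2024-11-27│$2769.08│19.8 
        ┃2024-09-17│$4894.35│89.5 
        ┗━━━━━━━━━━━━━━━━━━━━━━━━━
                                  
                                  
                                  
                                  
                                  
                                  
       ┏━━━━━━━━━━━━━━━━━━━━━━━━━━


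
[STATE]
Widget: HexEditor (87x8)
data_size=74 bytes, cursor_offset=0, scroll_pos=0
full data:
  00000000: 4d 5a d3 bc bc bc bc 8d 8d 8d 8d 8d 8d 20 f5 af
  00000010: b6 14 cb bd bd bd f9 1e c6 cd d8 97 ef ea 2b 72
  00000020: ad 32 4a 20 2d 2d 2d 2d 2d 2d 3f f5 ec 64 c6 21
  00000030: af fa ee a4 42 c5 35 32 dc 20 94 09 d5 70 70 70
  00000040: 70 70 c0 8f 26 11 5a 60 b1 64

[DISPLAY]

00000000  4D 5a d3 bc bc bc bc 8d  8d 8d 8d 8d 8d 20 f5 af  |MZ........... ..|         
00000010  b6 14 cb bd bd bd f9 1e  c6 cd d8 97 ef ea 2b 72  |..............+r|         
00000020  ad 32 4a 20 2d 2d 2d 2d  2d 2d 3f f5 ec 64 c6 21  |.2J ------?..d.!|         
00000030  af fa ee a4 42 c5 35 32  dc 20 94 09 d5 70 70 70  |....B.52. ...ppp|         
00000040  70 70 c0 8f 26 11 5a 60  b1 64                    |pp..&.Z`.d      |         
                                                                                       
                                                                                       
                                                                                       


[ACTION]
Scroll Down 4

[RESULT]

00000040  70 70 c0 8f 26 11 5a 60  b1 64                    |pp..&.Z`.d      |         
                                                                                       
                                                                                       
                                                                                       
                                                                                       
                                                                                       
                                                                                       
                                                                                       


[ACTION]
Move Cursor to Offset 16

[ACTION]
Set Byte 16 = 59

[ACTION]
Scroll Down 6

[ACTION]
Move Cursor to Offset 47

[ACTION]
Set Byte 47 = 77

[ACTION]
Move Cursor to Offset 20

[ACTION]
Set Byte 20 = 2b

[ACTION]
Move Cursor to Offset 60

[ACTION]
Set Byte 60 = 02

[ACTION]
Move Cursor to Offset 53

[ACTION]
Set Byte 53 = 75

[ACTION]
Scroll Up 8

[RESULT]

00000000  4d 5a d3 bc bc bc bc 8d  8d 8d 8d 8d 8d 20 f5 af  |MZ........... ..|         
00000010  59 14 cb bd 2b bd f9 1e  c6 cd d8 97 ef ea 2b 72  |Y...+.........+r|         
00000020  ad 32 4a 20 2d 2d 2d 2d  2d 2d 3f f5 ec 64 c6 77  |.2J ------?..d.w|         
00000030  af fa ee a4 42 75 35 32  dc 20 94 09 02 70 70 70  |....Bu52. ...ppp|         
00000040  70 70 c0 8f 26 11 5a 60  b1 64                    |pp..&.Z`.d      |         
                                                                                       
                                                                                       
                                                                                       


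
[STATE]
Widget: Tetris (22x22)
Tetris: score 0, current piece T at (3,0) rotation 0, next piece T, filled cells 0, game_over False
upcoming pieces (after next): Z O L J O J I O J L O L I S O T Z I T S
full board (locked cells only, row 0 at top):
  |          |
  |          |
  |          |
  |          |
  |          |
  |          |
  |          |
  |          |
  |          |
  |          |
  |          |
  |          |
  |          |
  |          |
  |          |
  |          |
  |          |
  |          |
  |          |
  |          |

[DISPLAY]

    ▒     │Next:      
   ▒▒▒    │ ▒         
          │▒▒▒        
          │           
          │           
          │           
          │Score:     
          │0          
          │           
          │           
          │           
          │           
          │           
          │           
          │           
          │           
          │           
          │           
          │           
          │           
          │           
          │           


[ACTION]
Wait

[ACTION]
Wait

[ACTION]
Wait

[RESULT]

          │Next:      
          │ ▒         
          │▒▒▒        
    ▒     │           
   ▒▒▒    │           
          │           
          │Score:     
          │0          
          │           
          │           
          │           
          │           
          │           
          │           
          │           
          │           
          │           
          │           
          │           
          │           
          │           
          │           


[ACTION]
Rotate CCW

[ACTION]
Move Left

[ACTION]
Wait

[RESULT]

          │Next:      
          │ ▒         
          │▒▒▒        
          │           
   ▒      │           
  ▒▒      │           
   ▒      │Score:     
          │0          
          │           
          │           
          │           
          │           
          │           
          │           
          │           
          │           
          │           
          │           
          │           
          │           
          │           
          │           


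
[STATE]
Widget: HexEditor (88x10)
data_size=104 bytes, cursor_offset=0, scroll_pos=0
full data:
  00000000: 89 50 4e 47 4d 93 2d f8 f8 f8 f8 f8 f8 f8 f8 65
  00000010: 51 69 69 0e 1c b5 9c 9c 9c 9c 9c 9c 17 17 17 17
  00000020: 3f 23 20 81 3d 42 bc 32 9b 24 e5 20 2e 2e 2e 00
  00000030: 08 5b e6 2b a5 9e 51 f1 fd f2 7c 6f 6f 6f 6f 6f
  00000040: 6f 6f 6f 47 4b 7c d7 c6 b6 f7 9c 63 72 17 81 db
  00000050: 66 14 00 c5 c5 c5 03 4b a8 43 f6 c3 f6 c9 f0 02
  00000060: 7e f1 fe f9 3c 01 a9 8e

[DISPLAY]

00000000  89 50 4e 47 4d 93 2d f8  f8 f8 f8 f8 f8 f8 f8 65  |.PNGM.-........e|          
00000010  51 69 69 0e 1c b5 9c 9c  9c 9c 9c 9c 17 17 17 17  |Qii.............|          
00000020  3f 23 20 81 3d 42 bc 32  9b 24 e5 20 2e 2e 2e 00  |?# .=B.2.$. ....|          
00000030  08 5b e6 2b a5 9e 51 f1  fd f2 7c 6f 6f 6f 6f 6f  |.[.+..Q...|ooooo|          
00000040  6f 6f 6f 47 4b 7c d7 c6  b6 f7 9c 63 72 17 81 db  |oooGK|.....cr...|          
00000050  66 14 00 c5 c5 c5 03 4b  a8 43 f6 c3 f6 c9 f0 02  |f......K.C......|          
00000060  7e f1 fe f9 3c 01 a9 8e                           |~...<...        |          
                                                                                        
                                                                                        
                                                                                        


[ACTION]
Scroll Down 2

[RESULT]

00000020  3f 23 20 81 3d 42 bc 32  9b 24 e5 20 2e 2e 2e 00  |?# .=B.2.$. ....|          
00000030  08 5b e6 2b a5 9e 51 f1  fd f2 7c 6f 6f 6f 6f 6f  |.[.+..Q...|ooooo|          
00000040  6f 6f 6f 47 4b 7c d7 c6  b6 f7 9c 63 72 17 81 db  |oooGK|.....cr...|          
00000050  66 14 00 c5 c5 c5 03 4b  a8 43 f6 c3 f6 c9 f0 02  |f......K.C......|          
00000060  7e f1 fe f9 3c 01 a9 8e                           |~...<...        |          
                                                                                        
                                                                                        
                                                                                        
                                                                                        
                                                                                        


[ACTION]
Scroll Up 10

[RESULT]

00000000  89 50 4e 47 4d 93 2d f8  f8 f8 f8 f8 f8 f8 f8 65  |.PNGM.-........e|          
00000010  51 69 69 0e 1c b5 9c 9c  9c 9c 9c 9c 17 17 17 17  |Qii.............|          
00000020  3f 23 20 81 3d 42 bc 32  9b 24 e5 20 2e 2e 2e 00  |?# .=B.2.$. ....|          
00000030  08 5b e6 2b a5 9e 51 f1  fd f2 7c 6f 6f 6f 6f 6f  |.[.+..Q...|ooooo|          
00000040  6f 6f 6f 47 4b 7c d7 c6  b6 f7 9c 63 72 17 81 db  |oooGK|.....cr...|          
00000050  66 14 00 c5 c5 c5 03 4b  a8 43 f6 c3 f6 c9 f0 02  |f......K.C......|          
00000060  7e f1 fe f9 3c 01 a9 8e                           |~...<...        |          
                                                                                        
                                                                                        
                                                                                        


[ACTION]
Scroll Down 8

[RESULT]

00000060  7e f1 fe f9 3c 01 a9 8e                           |~...<...        |          
                                                                                        
                                                                                        
                                                                                        
                                                                                        
                                                                                        
                                                                                        
                                                                                        
                                                                                        
                                                                                        


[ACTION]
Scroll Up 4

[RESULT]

00000020  3f 23 20 81 3d 42 bc 32  9b 24 e5 20 2e 2e 2e 00  |?# .=B.2.$. ....|          
00000030  08 5b e6 2b a5 9e 51 f1  fd f2 7c 6f 6f 6f 6f 6f  |.[.+..Q...|ooooo|          
00000040  6f 6f 6f 47 4b 7c d7 c6  b6 f7 9c 63 72 17 81 db  |oooGK|.....cr...|          
00000050  66 14 00 c5 c5 c5 03 4b  a8 43 f6 c3 f6 c9 f0 02  |f......K.C......|          
00000060  7e f1 fe f9 3c 01 a9 8e                           |~...<...        |          
                                                                                        
                                                                                        
                                                                                        
                                                                                        
                                                                                        


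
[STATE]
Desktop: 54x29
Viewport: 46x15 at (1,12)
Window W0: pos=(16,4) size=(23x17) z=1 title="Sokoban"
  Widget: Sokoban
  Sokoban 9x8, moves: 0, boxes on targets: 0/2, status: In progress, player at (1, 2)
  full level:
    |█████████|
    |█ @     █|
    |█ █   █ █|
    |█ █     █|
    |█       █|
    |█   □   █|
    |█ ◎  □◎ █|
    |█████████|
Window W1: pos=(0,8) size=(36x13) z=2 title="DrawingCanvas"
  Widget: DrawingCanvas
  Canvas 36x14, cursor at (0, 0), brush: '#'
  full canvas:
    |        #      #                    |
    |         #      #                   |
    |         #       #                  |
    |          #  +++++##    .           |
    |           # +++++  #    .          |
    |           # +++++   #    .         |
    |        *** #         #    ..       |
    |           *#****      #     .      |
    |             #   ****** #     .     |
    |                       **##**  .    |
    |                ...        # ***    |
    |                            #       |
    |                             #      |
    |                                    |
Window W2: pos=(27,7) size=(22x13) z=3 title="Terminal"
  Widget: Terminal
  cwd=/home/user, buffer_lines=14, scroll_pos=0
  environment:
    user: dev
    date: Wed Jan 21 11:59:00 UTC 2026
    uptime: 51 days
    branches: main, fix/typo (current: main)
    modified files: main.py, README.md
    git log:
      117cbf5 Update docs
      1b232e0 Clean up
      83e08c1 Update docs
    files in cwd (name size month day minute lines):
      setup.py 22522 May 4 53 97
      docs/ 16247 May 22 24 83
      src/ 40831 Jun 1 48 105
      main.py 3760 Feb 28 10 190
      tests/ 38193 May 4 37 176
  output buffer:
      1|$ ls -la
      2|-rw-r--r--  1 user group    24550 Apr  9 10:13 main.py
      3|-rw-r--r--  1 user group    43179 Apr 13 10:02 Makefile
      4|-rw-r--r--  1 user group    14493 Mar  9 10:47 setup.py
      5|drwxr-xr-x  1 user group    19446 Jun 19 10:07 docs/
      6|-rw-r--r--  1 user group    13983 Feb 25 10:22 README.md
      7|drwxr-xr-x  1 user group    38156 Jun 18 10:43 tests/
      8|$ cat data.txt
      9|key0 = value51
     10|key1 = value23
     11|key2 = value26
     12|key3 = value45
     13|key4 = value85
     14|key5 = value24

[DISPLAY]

         #      #         ┃-rw-r--r--  1 user 
         #       #        ┃-rw-r--r--  1 user 
          #  +++++##    . ┃drwxr-xr-x  1 user 
           # +++++  #    .┃-rw-r--r--  1 user 
           # +++++   #    ┃drwxr-xr-x  1 user 
        *** #         #   ┃$ cat data.txt     
           *#****      #  ┃key0 = value51     
             #   ****** # ┗━━━━━━━━━━━━━━━━━━━
━━━━━━━━━━━━━━━━━━━━━━━━━━━━━━━━━━┛━━┛        
                                              
                                              
                                              
                                              
                                              
                                              


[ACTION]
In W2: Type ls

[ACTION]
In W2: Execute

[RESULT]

         #      #         ┃key2 = value26     
         #       #        ┃key3 = value45     
          #  +++++##    . ┃key4 = value85     
           # +++++  #    .┃key5 = value24     
           # +++++   #    ┃$ ls               
        *** #         #   ┃setup.py  docs/  sr
           *#****      #  ┃$ █                
             #   ****** # ┗━━━━━━━━━━━━━━━━━━━
━━━━━━━━━━━━━━━━━━━━━━━━━━━━━━━━━━┛━━┛        
                                              
                                              
                                              
                                              
                                              
                                              


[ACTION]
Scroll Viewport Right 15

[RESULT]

  #      #         ┃key2 = value26      ┃     
  #       #        ┃key3 = value45      ┃     
   #  +++++##    . ┃key4 = value85      ┃     
    # +++++  #    .┃key5 = value24      ┃     
    # +++++   #    ┃$ ls                ┃     
 *** #         #   ┃setup.py  docs/  src┃     
    *#****      #  ┃$ █                 ┃     
      #   ****** # ┗━━━━━━━━━━━━━━━━━━━━┛     
━━━━━━━━━━━━━━━━━━━━━━━━━━━┛━━┛               
                                              
                                              
                                              
                                              
                                              
                                              


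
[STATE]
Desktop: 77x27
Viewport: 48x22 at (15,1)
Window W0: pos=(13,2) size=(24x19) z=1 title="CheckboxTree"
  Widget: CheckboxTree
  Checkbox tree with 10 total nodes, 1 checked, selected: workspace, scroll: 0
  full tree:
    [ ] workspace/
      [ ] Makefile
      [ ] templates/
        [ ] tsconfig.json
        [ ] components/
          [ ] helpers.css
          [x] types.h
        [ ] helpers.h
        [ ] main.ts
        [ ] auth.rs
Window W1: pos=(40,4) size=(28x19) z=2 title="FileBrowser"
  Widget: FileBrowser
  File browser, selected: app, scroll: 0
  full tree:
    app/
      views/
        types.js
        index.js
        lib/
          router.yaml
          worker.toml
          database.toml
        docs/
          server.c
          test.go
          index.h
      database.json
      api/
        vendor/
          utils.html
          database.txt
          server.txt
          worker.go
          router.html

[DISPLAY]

                                                
━━━━━━━━━━━━━━━━━━━━━┓                          
CheckboxTree         ┃                          
─────────────────────┨   ┏━━━━━━━━━━━━━━━━━━━━━━
[-] workspace/       ┃   ┃ FileBrowser          
  [ ] Makefile       ┃   ┠──────────────────────
  [-] templates/     ┃   ┃> [-] app/            
    [ ] tsconfig.json┃   ┃    [+] views/        
    [-] components/  ┃   ┃    database.json     
      [ ] helpers.css┃   ┃    [+] api/          
      [x] types.h    ┃   ┃                      
    [ ] helpers.h    ┃   ┃                      
    [ ] main.ts      ┃   ┃                      
    [ ] auth.rs      ┃   ┃                      
                     ┃   ┃                      
                     ┃   ┃                      
                     ┃   ┃                      
                     ┃   ┃                      
                     ┃   ┃                      
━━━━━━━━━━━━━━━━━━━━━┛   ┃                      
                         ┃                      
                         ┗━━━━━━━━━━━━━━━━━━━━━━


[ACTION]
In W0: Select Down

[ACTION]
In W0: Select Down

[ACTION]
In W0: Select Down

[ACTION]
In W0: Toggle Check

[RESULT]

                                                
━━━━━━━━━━━━━━━━━━━━━┓                          
CheckboxTree         ┃                          
─────────────────────┨   ┏━━━━━━━━━━━━━━━━━━━━━━
[-] workspace/       ┃   ┃ FileBrowser          
  [ ] Makefile       ┃   ┠──────────────────────
  [-] templates/     ┃   ┃> [-] app/            
    [x] tsconfig.json┃   ┃    [+] views/        
    [-] components/  ┃   ┃    database.json     
      [ ] helpers.css┃   ┃    [+] api/          
      [x] types.h    ┃   ┃                      
    [ ] helpers.h    ┃   ┃                      
    [ ] main.ts      ┃   ┃                      
    [ ] auth.rs      ┃   ┃                      
                     ┃   ┃                      
                     ┃   ┃                      
                     ┃   ┃                      
                     ┃   ┃                      
                     ┃   ┃                      
━━━━━━━━━━━━━━━━━━━━━┛   ┃                      
                         ┃                      
                         ┗━━━━━━━━━━━━━━━━━━━━━━


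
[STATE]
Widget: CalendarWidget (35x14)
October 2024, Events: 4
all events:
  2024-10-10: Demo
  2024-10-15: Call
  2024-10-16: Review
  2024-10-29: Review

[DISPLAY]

            October 2024           
Mo Tu We Th Fr Sa Su               
    1  2  3  4  5  6               
 7  8  9 10* 11 12 13              
14 15* 16* 17 18 19 20             
21 22 23 24 25 26 27               
28 29* 30 31                       
                                   
                                   
                                   
                                   
                                   
                                   
                                   


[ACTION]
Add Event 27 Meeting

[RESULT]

            October 2024           
Mo Tu We Th Fr Sa Su               
    1  2  3  4  5  6               
 7  8  9 10* 11 12 13              
14 15* 16* 17 18 19 20             
21 22 23 24 25 26 27*              
28 29* 30 31                       
                                   
                                   
                                   
                                   
                                   
                                   
                                   


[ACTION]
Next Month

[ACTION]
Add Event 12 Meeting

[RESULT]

           November 2024           
Mo Tu We Th Fr Sa Su               
             1  2  3               
 4  5  6  7  8  9 10               
11 12* 13 14 15 16 17              
18 19 20 21 22 23 24               
25 26 27 28 29 30                  
                                   
                                   
                                   
                                   
                                   
                                   
                                   


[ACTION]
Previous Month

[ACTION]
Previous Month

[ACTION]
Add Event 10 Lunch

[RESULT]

           September 2024          
Mo Tu We Th Fr Sa Su               
                   1               
 2  3  4  5  6  7  8               
 9 10* 11 12 13 14 15              
16 17 18 19 20 21 22               
23 24 25 26 27 28 29               
30                                 
                                   
                                   
                                   
                                   
                                   
                                   


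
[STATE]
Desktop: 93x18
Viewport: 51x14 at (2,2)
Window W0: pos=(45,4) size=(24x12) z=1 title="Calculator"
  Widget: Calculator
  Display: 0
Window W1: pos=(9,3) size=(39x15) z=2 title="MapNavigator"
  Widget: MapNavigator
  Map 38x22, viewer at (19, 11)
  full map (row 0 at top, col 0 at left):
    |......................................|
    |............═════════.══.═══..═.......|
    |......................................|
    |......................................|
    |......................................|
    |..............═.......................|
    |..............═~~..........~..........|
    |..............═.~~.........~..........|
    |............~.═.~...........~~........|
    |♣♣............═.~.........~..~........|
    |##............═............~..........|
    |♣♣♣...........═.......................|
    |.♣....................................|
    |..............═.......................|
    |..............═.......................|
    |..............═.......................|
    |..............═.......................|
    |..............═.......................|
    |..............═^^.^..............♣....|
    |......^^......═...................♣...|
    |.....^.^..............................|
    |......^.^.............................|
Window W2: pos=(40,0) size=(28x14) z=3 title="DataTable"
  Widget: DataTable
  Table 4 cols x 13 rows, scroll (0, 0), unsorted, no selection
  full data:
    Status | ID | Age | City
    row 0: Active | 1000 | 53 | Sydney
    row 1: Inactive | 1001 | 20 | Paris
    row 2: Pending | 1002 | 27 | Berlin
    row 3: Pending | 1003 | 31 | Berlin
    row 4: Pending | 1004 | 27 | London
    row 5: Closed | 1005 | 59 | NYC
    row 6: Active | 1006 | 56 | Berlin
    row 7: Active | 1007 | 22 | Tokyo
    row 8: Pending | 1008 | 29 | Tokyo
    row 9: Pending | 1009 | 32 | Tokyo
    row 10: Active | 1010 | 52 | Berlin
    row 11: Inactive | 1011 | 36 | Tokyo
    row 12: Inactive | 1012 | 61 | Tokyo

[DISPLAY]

                                      ┠────────────
       ┏━━━━━━━━━━━━━━━━━━━━━━━━━━━━━━┃Status  │ID 
       ┃ MapNavigator                 ┃────────┼───
       ┠──────────────────────────────┃Active  │100
       ┃.............═~~..........~...┃Inactive│100
       ┃.............═.~~.........~...┃Pending │100
       ┃...........~.═.~...........~~.┃Pending │100
       ┃♣............═.~.........~..~.┃Pending │100
       ┃#............═............~...┃Closed  │100
       ┃♣♣...........═....@...........┃Active  │100
       ┃♣.............................┃Active  │100
       ┃.............═................┗━━━━━━━━━━━━
       ┃.............═.......................┃──┴──
       ┃.............═.......................┃━━━━━


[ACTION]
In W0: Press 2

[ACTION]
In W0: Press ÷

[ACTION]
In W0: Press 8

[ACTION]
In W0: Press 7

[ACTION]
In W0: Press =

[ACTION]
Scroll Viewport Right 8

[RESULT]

                              ┠────────────────────
━━━━━━━━━━━━━━━━━━━━━━━━━━━━━━┃Status  │ID  │Age│Ci
 MapNavigator                 ┃────────┼────┼───┼──
──────────────────────────────┃Active  │1000│53 │Sy
.............═~~..........~...┃Inactive│1001│20 │Pa
.............═.~~.........~...┃Pending │1002│27 │Be
...........~.═.~...........~~.┃Pending │1003│31 │Be
♣............═.~.........~..~.┃Pending │1004│27 │Lo
#............═............~...┃Closed  │1005│59 │NY
♣♣...........═....@...........┃Active  │1006│56 │Be
♣.............................┃Active  │1007│22 │To
.............═................┗━━━━━━━━━━━━━━━━━━━━
.............═.......................┃──┴───┴───┴──
.............═.......................┃━━━━━━━━━━━━━


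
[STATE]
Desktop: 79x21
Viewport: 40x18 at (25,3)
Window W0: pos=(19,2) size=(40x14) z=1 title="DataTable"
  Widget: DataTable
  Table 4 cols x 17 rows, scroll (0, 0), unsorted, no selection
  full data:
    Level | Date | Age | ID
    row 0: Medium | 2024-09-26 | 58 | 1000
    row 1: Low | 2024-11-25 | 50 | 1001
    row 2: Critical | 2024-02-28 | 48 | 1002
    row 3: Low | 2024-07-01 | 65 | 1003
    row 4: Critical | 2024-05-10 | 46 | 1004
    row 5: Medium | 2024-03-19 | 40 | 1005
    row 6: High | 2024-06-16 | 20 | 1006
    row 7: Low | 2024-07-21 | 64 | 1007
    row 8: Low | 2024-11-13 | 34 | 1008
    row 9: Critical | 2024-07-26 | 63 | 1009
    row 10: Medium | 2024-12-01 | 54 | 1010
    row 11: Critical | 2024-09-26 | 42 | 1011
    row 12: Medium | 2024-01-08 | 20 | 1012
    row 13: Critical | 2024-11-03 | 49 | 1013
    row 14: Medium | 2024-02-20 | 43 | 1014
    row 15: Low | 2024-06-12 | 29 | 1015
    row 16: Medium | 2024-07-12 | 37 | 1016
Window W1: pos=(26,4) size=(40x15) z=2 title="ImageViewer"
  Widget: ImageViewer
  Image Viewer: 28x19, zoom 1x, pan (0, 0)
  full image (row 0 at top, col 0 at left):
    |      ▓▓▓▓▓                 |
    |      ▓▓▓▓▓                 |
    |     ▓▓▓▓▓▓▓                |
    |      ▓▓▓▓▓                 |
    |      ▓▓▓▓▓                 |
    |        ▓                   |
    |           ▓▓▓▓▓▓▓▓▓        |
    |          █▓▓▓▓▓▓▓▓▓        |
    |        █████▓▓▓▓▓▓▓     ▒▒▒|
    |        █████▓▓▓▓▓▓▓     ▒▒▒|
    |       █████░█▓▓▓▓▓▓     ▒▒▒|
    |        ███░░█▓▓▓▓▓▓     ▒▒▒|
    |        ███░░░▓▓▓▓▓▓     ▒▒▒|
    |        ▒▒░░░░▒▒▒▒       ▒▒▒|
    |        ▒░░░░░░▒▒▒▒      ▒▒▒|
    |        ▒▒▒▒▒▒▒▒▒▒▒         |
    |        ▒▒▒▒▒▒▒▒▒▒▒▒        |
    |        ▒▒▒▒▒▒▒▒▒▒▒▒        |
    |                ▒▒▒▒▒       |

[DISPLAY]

Table                            ┃      
─┏━━━━━━━━━━━━━━━━━━━━━━━━━━━━━━━━━━━━━━
 ┃ ImageViewer                          
─┠──────────────────────────────────────
m┃      ▓▓▓▓▓                           
 ┃      ▓▓▓▓▓                           
c┃     ▓▓▓▓▓▓▓                          
 ┃      ▓▓▓▓▓                           
c┃      ▓▓▓▓▓                           
m┃        ▓                             
 ┃           ▓▓▓▓▓▓▓▓▓                  
 ┃          █▓▓▓▓▓▓▓▓▓                  
━┃        █████▓▓▓▓▓▓▓     ▒▒▒          
 ┃        █████▓▓▓▓▓▓▓     ▒▒▒          
 ┃       █████░█▓▓▓▓▓▓     ▒▒▒          
 ┗━━━━━━━━━━━━━━━━━━━━━━━━━━━━━━━━━━━━━━
                                        
                                        


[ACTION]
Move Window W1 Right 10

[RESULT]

Table                            ┃      
───────────┏━━━━━━━━━━━━━━━━━━━━━━━━━━━━
   │Date   ┃ ImageViewer                
───┼───────┠────────────────────────────
m  │2024-09┃      ▓▓▓▓▓                 
   │2024-11┃      ▓▓▓▓▓                 
cal│2024-02┃     ▓▓▓▓▓▓▓                
   │2024-07┃      ▓▓▓▓▓                 
cal│2024-05┃      ▓▓▓▓▓                 
m  │2024-03┃        ▓                   
   │2024-06┃           ▓▓▓▓▓▓▓▓▓        
   │2024-07┃          █▓▓▓▓▓▓▓▓▓        
━━━━━━━━━━━┃        █████▓▓▓▓▓▓▓     ▒▒▒
           ┃        █████▓▓▓▓▓▓▓     ▒▒▒
           ┃       █████░█▓▓▓▓▓▓     ▒▒▒
           ┗━━━━━━━━━━━━━━━━━━━━━━━━━━━━
                                        
                                        


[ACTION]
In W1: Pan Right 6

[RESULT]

Table                            ┃      
───────────┏━━━━━━━━━━━━━━━━━━━━━━━━━━━━
   │Date   ┃ ImageViewer                
───┼───────┠────────────────────────────
m  │2024-09┃▓▓▓▓▓                       
   │2024-11┃▓▓▓▓▓                       
cal│2024-02┃▓▓▓▓▓▓                      
   │2024-07┃▓▓▓▓▓                       
cal│2024-05┃▓▓▓▓▓                       
m  │2024-03┃  ▓                         
   │2024-06┃     ▓▓▓▓▓▓▓▓▓              
   │2024-07┃    █▓▓▓▓▓▓▓▓▓              
━━━━━━━━━━━┃  █████▓▓▓▓▓▓▓     ▒▒▒      
           ┃  █████▓▓▓▓▓▓▓     ▒▒▒      
           ┃ █████░█▓▓▓▓▓▓     ▒▒▒      
           ┗━━━━━━━━━━━━━━━━━━━━━━━━━━━━
                                        
                                        


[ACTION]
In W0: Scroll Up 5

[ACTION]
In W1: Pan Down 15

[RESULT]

Table                            ┃      
───────────┏━━━━━━━━━━━━━━━━━━━━━━━━━━━━
   │Date   ┃ ImageViewer                
───┼───────┠────────────────────────────
m  │2024-09┃  ▒▒▒▒▒▒▒▒▒▒▒               
   │2024-11┃  ▒▒▒▒▒▒▒▒▒▒▒▒              
cal│2024-02┃  ▒▒▒▒▒▒▒▒▒▒▒▒              
   │2024-07┃          ▒▒▒▒▒             
cal│2024-05┃                            
m  │2024-03┃                            
   │2024-06┃                            
   │2024-07┃                            
━━━━━━━━━━━┃                            
           ┃                            
           ┃                            
           ┗━━━━━━━━━━━━━━━━━━━━━━━━━━━━
                                        
                                        


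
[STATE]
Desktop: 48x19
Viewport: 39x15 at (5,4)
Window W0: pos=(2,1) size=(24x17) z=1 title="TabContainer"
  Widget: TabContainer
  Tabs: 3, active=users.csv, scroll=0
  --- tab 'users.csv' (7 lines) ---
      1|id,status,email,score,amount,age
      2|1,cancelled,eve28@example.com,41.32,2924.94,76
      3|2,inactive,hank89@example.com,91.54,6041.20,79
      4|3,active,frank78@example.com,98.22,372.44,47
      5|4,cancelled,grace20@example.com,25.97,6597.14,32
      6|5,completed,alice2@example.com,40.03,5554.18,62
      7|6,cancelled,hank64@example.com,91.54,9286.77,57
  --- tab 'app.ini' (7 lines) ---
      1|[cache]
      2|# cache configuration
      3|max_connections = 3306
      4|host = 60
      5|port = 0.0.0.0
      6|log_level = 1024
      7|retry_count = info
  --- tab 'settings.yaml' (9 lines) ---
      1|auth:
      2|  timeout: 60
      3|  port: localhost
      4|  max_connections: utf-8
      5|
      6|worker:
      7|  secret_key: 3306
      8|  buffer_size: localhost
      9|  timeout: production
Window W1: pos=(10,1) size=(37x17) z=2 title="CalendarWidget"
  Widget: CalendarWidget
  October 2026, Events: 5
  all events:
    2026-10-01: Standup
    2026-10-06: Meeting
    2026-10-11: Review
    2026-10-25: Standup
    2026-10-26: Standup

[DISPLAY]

sers.┃            October 2026         
─────┃Mo Tu We Th Fr Sa Su             
,stat┃          1*  2  3  4            
cance┃ 5  6*  7  8  9 10 11*           
inact┃12 13 14 15 16 17 18             
activ┃19 20 21 22 23 24 25*            
cance┃26* 27 28 29 30 31               
compl┃                                 
cance┃                                 
     ┃                                 
     ┃                                 
     ┃                                 
     ┃                                 
━━━━━┗━━━━━━━━━━━━━━━━━━━━━━━━━━━━━━━━━
                                       


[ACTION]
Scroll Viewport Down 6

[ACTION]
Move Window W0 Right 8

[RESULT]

     ┃            October 2026         
     ┃Mo Tu We Th Fr Sa Su             
     ┃          1*  2  3  4            
     ┃ 5  6*  7  8  9 10 11*           
     ┃12 13 14 15 16 17 18             
     ┃19 20 21 22 23 24 25*            
     ┃26* 27 28 29 30 31               
     ┃                                 
     ┃                                 
     ┃                                 
     ┃                                 
     ┃                                 
     ┃                                 
     ┗━━━━━━━━━━━━━━━━━━━━━━━━━━━━━━━━━
                                       
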